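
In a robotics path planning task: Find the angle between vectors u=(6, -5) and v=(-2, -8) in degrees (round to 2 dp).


u.v = 28, |u| = sqrt(61) = 7.8102, |v| = sqrt(68) = 8.2462
cos(theta) = u.v/(|u||v|) = 28/sqrt(4148) = 0.434749
theta = acos(0.434749) = 64.23 degrees

64.23 degrees


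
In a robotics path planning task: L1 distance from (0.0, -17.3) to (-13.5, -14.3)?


|0-(-13.5)| + |(-17.3)-(-14.3)| = 13.5 + 3 = 16.5

16.5


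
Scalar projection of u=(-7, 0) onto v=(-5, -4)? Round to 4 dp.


u.v = 35, |v| = sqrt(41) = 6.4031
Scalar projection = u.v / |v| = 35 / sqrt(41) = 5.4661

5.4661


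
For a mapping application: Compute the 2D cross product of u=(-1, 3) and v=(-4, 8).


u x v = u_x*v_y - u_y*v_x = (-1)*8 - 3*(-4)
= (-8) - (-12) = 4

4


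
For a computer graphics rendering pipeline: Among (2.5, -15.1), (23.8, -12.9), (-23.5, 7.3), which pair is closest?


d(P0,P1) = 21.4133, d(P0,P2) = 34.3185, d(P1,P2) = 51.4328
Closest: P0 and P1

Closest pair: (2.5, -15.1) and (23.8, -12.9), distance = 21.4133


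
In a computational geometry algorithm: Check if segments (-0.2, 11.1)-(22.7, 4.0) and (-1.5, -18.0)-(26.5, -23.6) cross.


Cross products: d1=822.08, d2=751.52, d3=-675.62, d4=-605.06
d1*d2 < 0 and d3*d4 < 0? no

No, they don't intersect


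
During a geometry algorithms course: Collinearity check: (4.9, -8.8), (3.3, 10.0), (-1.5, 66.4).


Cross product: (3.3-4.9)*(66.4-(-8.8)) - (10-(-8.8))*((-1.5)-4.9)
= 0

Yes, collinear


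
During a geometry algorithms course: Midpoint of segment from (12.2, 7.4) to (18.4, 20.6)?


M = ((12.2+18.4)/2, (7.4+20.6)/2)
= (15.3, 14)

(15.3, 14)


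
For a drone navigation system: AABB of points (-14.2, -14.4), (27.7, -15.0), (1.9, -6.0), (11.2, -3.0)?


x range: [-14.2, 27.7]
y range: [-15, -3]
Bounding box: (-14.2,-15) to (27.7,-3)

(-14.2,-15) to (27.7,-3)


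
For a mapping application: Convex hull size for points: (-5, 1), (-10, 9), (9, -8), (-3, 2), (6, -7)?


Convex hull vertices (CCW): (-10, 9), (-5, 1), (6, -7), (9, -8)
Count = 4

4


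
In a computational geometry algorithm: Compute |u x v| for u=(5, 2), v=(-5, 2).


|u x v| = |5*2 - 2*(-5)|
= |10 - (-10)| = 20

20


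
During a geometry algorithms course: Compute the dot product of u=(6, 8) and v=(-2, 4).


u . v = u_x*v_x + u_y*v_y = 6*(-2) + 8*4
= (-12) + 32 = 20

20


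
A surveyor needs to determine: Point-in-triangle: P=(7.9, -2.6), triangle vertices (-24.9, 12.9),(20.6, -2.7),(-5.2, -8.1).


Cross products: AB x AP = -193.57, BC x BP = -71.16, CA x CP = -383.45
All same sign? yes

Yes, inside


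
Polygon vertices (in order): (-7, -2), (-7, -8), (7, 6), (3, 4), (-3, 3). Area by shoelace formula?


Shoelace sum: ((-7)*(-8) - (-7)*(-2)) + ((-7)*6 - 7*(-8)) + (7*4 - 3*6) + (3*3 - (-3)*4) + ((-3)*(-2) - (-7)*3)
= 114
Area = |114|/2 = 57

57


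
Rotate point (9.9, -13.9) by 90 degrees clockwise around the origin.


90° CW: (x,y) -> (y, -x)
(9.9,-13.9) -> (-13.9, -9.9)

(-13.9, -9.9)


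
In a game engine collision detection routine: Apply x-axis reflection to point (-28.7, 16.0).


Reflection over x-axis: (x,y) -> (x,-y)
(-28.7, 16) -> (-28.7, -16)

(-28.7, -16)


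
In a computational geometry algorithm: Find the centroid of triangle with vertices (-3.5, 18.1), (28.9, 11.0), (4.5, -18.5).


Centroid = ((x_A+x_B+x_C)/3, (y_A+y_B+y_C)/3)
= (((-3.5)+28.9+4.5)/3, (18.1+11+(-18.5))/3)
= (9.9667, 3.5333)

(9.9667, 3.5333)


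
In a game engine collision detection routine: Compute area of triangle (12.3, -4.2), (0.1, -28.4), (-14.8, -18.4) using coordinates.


Area = |x_A(y_B-y_C) + x_B(y_C-y_A) + x_C(y_A-y_B)|/2
= |(-123) + (-1.42) + (-358.16)|/2
= 482.58/2 = 241.29

241.29


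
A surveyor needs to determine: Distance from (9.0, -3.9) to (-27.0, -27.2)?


dx=-36, dy=-23.3
d^2 = (-36)^2 + (-23.3)^2 = 1838.89
d = sqrt(1838.89) = 42.8823

42.8823


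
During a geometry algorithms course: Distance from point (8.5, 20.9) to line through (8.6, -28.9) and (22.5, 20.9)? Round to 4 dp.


|cross product| = 697.2
|line direction| = sqrt(2673.25) = 51.7035
Distance = 697.2/sqrt(2673.25) = 13.4846

13.4846


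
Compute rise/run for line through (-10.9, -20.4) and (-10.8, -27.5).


slope = (y2-y1)/(x2-x1) = ((-27.5)-(-20.4))/((-10.8)-(-10.9)) = (-7.1)/0.1 = -71

-71


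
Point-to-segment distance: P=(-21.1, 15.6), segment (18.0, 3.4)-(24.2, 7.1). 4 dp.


Project P onto AB: t = 0 (clamped to [0,1])
Closest point on segment: (18, 3.4)
Distance: 40.9591

40.9591


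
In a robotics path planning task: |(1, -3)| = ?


|u| = sqrt(1^2 + (-3)^2) = sqrt(10) = 3.1623

3.1623


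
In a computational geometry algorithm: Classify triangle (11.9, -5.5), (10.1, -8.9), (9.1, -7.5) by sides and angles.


Side lengths squared: AB^2=14.8, BC^2=2.96, CA^2=11.84
Sorted: [2.96, 11.84, 14.8]
By sides: Scalene, By angles: Right

Scalene, Right


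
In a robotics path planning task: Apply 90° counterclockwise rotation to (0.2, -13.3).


90° CCW: (x,y) -> (-y, x)
(0.2,-13.3) -> (13.3, 0.2)

(13.3, 0.2)


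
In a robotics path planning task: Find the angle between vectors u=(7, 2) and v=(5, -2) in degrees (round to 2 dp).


u.v = 31, |u| = sqrt(53) = 7.2801, |v| = sqrt(29) = 5.3852
cos(theta) = u.v/(|u||v|) = 31/sqrt(1537) = 0.790724
theta = acos(0.790724) = 37.75 degrees

37.75 degrees


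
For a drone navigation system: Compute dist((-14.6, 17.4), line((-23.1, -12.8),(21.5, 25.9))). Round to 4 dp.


|cross product| = 1017.97
|line direction| = sqrt(3486.85) = 59.0496
Distance = 1017.97/sqrt(3486.85) = 17.2392

17.2392


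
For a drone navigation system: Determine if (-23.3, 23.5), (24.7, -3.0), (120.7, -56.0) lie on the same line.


Cross product: (24.7-(-23.3))*((-56)-23.5) - ((-3)-23.5)*(120.7-(-23.3))
= 0

Yes, collinear


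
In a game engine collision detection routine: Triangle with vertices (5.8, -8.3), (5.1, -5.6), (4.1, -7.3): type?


Side lengths squared: AB^2=7.78, BC^2=3.89, CA^2=3.89
Sorted: [3.89, 3.89, 7.78]
By sides: Isosceles, By angles: Right

Isosceles, Right


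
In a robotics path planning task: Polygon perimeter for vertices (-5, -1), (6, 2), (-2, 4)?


Sides: (-5, -1)->(6, 2): sqrt(130) = 11.401754, (6, 2)->(-2, 4): sqrt(68) = 8.246211, (-2, 4)->(-5, -1): sqrt(34) = 5.830952
Sum = 25.478917
Perimeter = 25.4789

25.4789


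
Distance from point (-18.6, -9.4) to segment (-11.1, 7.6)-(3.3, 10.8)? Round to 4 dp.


Project P onto AB: t = 0 (clamped to [0,1])
Closest point on segment: (-11.1, 7.6)
Distance: 18.5809

18.5809


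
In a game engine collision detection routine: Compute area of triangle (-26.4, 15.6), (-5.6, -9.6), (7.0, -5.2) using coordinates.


Area = |x_A(y_B-y_C) + x_B(y_C-y_A) + x_C(y_A-y_B)|/2
= |116.16 + 116.48 + 176.4|/2
= 409.04/2 = 204.52

204.52


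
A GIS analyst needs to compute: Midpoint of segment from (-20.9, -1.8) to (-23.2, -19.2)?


M = (((-20.9)+(-23.2))/2, ((-1.8)+(-19.2))/2)
= (-22.05, -10.5)

(-22.05, -10.5)


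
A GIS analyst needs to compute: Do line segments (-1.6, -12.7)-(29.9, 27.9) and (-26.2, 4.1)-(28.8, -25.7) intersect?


Cross products: d1=-190.92, d2=2980.78, d3=1527.96, d4=-1643.74
d1*d2 < 0 and d3*d4 < 0? yes

Yes, they intersect


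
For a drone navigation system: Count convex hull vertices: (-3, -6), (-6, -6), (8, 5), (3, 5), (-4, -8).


Convex hull vertices (CCW): (-6, -6), (-4, -8), (8, 5), (3, 5)
Count = 4

4


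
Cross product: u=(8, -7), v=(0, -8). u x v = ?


u x v = u_x*v_y - u_y*v_x = 8*(-8) - (-7)*0
= (-64) - 0 = -64

-64


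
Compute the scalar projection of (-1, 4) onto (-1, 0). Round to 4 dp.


u.v = 1, |v| = sqrt(1) = 1
Scalar projection = u.v / |v| = 1 / sqrt(1) = 1

1


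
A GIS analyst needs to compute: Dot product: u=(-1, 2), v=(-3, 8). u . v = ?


u . v = u_x*v_x + u_y*v_y = (-1)*(-3) + 2*8
= 3 + 16 = 19

19


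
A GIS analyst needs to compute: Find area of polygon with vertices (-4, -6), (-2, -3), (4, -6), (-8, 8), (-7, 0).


Shoelace sum: ((-4)*(-3) - (-2)*(-6)) + ((-2)*(-6) - 4*(-3)) + (4*8 - (-8)*(-6)) + ((-8)*0 - (-7)*8) + ((-7)*(-6) - (-4)*0)
= 106
Area = |106|/2 = 53

53


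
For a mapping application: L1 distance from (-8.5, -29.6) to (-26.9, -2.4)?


|(-8.5)-(-26.9)| + |(-29.6)-(-2.4)| = 18.4 + 27.2 = 45.6

45.6


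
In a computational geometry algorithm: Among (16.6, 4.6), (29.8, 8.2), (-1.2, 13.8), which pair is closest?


d(P0,P1) = 13.6821, d(P0,P2) = 20.037, d(P1,P2) = 31.5017
Closest: P0 and P1

Closest pair: (16.6, 4.6) and (29.8, 8.2), distance = 13.6821


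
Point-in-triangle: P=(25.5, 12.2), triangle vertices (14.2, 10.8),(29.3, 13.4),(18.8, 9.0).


Cross products: AB x AP = -8.24, BC x BP = -4.12, CA x CP = -26.78
All same sign? yes

Yes, inside


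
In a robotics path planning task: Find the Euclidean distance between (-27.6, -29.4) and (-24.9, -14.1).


dx=2.7, dy=15.3
d^2 = 2.7^2 + 15.3^2 = 241.38
d = sqrt(241.38) = 15.5364

15.5364


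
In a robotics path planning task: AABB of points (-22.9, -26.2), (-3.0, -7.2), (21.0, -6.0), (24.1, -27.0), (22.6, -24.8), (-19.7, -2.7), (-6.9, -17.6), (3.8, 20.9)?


x range: [-22.9, 24.1]
y range: [-27, 20.9]
Bounding box: (-22.9,-27) to (24.1,20.9)

(-22.9,-27) to (24.1,20.9)


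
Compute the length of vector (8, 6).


|u| = sqrt(8^2 + 6^2) = sqrt(100) = 10

10


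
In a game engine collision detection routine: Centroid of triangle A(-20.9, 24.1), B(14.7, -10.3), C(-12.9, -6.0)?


Centroid = ((x_A+x_B+x_C)/3, (y_A+y_B+y_C)/3)
= (((-20.9)+14.7+(-12.9))/3, (24.1+(-10.3)+(-6))/3)
= (-6.3667, 2.6)

(-6.3667, 2.6)


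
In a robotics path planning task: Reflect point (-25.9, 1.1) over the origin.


Reflection over origin: (x,y) -> (-x,-y)
(-25.9, 1.1) -> (25.9, -1.1)

(25.9, -1.1)


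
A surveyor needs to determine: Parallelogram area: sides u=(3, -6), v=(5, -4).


|u x v| = |3*(-4) - (-6)*5|
= |(-12) - (-30)| = 18

18


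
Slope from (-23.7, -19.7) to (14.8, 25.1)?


slope = (y2-y1)/(x2-x1) = (25.1-(-19.7))/(14.8-(-23.7)) = 44.8/38.5 = 1.1636

1.1636


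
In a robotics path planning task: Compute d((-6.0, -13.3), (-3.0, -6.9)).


dx=3, dy=6.4
d^2 = 3^2 + 6.4^2 = 49.96
d = sqrt(49.96) = 7.0682

7.0682


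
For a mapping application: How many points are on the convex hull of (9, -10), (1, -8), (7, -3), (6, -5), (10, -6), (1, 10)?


Convex hull vertices (CCW): (1, -8), (9, -10), (10, -6), (1, 10)
Count = 4

4


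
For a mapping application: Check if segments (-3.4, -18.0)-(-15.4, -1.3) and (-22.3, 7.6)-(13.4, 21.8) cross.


Cross products: d1=-1182.3, d2=-415.71, d3=8.43, d4=-758.16
d1*d2 < 0 and d3*d4 < 0? no

No, they don't intersect


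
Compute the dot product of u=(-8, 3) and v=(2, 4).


u . v = u_x*v_x + u_y*v_y = (-8)*2 + 3*4
= (-16) + 12 = -4

-4


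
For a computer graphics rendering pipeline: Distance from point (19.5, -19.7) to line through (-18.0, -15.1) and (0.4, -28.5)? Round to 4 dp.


|cross product| = 417.86
|line direction| = sqrt(518.12) = 22.7622
Distance = 417.86/sqrt(518.12) = 18.3576

18.3576


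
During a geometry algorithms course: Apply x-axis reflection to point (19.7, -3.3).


Reflection over x-axis: (x,y) -> (x,-y)
(19.7, -3.3) -> (19.7, 3.3)

(19.7, 3.3)


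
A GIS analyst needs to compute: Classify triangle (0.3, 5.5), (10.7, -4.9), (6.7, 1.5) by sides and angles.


Side lengths squared: AB^2=216.32, BC^2=56.96, CA^2=56.96
Sorted: [56.96, 56.96, 216.32]
By sides: Isosceles, By angles: Obtuse

Isosceles, Obtuse


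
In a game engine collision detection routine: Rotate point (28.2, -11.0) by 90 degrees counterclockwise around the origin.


90° CCW: (x,y) -> (-y, x)
(28.2,-11) -> (11, 28.2)

(11, 28.2)


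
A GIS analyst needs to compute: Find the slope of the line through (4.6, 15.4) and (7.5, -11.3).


slope = (y2-y1)/(x2-x1) = ((-11.3)-15.4)/(7.5-4.6) = (-26.7)/2.9 = -9.2069

-9.2069


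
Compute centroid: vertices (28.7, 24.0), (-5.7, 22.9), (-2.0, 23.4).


Centroid = ((x_A+x_B+x_C)/3, (y_A+y_B+y_C)/3)
= ((28.7+(-5.7)+(-2))/3, (24+22.9+23.4)/3)
= (7, 23.4333)

(7, 23.4333)


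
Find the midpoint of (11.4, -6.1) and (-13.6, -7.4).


M = ((11.4+(-13.6))/2, ((-6.1)+(-7.4))/2)
= (-1.1, -6.75)

(-1.1, -6.75)


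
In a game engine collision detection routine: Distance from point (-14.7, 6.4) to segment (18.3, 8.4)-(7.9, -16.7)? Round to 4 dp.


Project P onto AB: t = 0.5329 (clamped to [0,1])
Closest point on segment: (12.7574, -4.9768)
Distance: 29.7211

29.7211


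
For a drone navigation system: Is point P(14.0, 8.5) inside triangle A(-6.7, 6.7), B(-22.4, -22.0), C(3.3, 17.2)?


Cross products: AB x AP = 565.83, BC x BP = -643.03, CA x CP = 199.35
All same sign? no

No, outside


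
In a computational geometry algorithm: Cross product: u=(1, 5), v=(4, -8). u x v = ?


u x v = u_x*v_y - u_y*v_x = 1*(-8) - 5*4
= (-8) - 20 = -28

-28


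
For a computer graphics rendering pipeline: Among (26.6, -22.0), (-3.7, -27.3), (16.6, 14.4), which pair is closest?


d(P0,P1) = 30.76, d(P0,P2) = 37.7486, d(P1,P2) = 46.3787
Closest: P0 and P1

Closest pair: (26.6, -22.0) and (-3.7, -27.3), distance = 30.76


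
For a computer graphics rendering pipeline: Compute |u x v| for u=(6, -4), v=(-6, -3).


|u x v| = |6*(-3) - (-4)*(-6)|
= |(-18) - 24| = 42

42


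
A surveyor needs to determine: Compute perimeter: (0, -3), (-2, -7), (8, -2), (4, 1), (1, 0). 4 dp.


Sides: (0, -3)->(-2, -7): sqrt(20) = 4.472136, (-2, -7)->(8, -2): sqrt(125) = 11.18034, (8, -2)->(4, 1): sqrt(25) = 5, (4, 1)->(1, 0): sqrt(10) = 3.162278, (1, 0)->(0, -3): sqrt(10) = 3.162278
Sum = 26.977032
Perimeter = 26.977

26.977


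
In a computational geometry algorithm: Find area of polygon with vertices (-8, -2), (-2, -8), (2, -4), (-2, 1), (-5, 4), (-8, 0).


Shoelace sum: ((-8)*(-8) - (-2)*(-2)) + ((-2)*(-4) - 2*(-8)) + (2*1 - (-2)*(-4)) + ((-2)*4 - (-5)*1) + ((-5)*0 - (-8)*4) + ((-8)*(-2) - (-8)*0)
= 123
Area = |123|/2 = 61.5

61.5


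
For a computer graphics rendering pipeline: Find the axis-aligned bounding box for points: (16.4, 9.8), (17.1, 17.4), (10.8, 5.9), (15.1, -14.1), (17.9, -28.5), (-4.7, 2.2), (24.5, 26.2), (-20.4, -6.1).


x range: [-20.4, 24.5]
y range: [-28.5, 26.2]
Bounding box: (-20.4,-28.5) to (24.5,26.2)

(-20.4,-28.5) to (24.5,26.2)


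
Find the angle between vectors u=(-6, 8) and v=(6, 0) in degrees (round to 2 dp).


u.v = -36, |u| = sqrt(100) = 10, |v| = sqrt(36) = 6
cos(theta) = u.v/(|u||v|) = -36/sqrt(3600) = -0.6
theta = acos(-0.6) = 126.87 degrees

126.87 degrees


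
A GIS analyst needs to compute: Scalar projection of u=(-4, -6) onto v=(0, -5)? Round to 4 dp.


u.v = 30, |v| = sqrt(25) = 5
Scalar projection = u.v / |v| = 30 / sqrt(25) = 6

6


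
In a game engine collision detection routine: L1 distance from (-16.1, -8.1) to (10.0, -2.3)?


|(-16.1)-10| + |(-8.1)-(-2.3)| = 26.1 + 5.8 = 31.9

31.9


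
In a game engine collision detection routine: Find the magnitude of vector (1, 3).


|u| = sqrt(1^2 + 3^2) = sqrt(10) = 3.1623

3.1623


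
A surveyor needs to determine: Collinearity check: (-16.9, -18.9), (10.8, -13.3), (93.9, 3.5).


Cross product: (10.8-(-16.9))*(3.5-(-18.9)) - ((-13.3)-(-18.9))*(93.9-(-16.9))
= 0

Yes, collinear


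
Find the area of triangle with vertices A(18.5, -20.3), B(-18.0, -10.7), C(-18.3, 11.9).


Area = |x_A(y_B-y_C) + x_B(y_C-y_A) + x_C(y_A-y_B)|/2
= |(-418.1) + (-579.6) + 175.68|/2
= 822.02/2 = 411.01

411.01


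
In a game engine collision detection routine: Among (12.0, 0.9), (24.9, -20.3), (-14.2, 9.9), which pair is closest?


d(P0,P1) = 24.8163, d(P0,P2) = 27.7027, d(P1,P2) = 49.405
Closest: P0 and P1

Closest pair: (12.0, 0.9) and (24.9, -20.3), distance = 24.8163


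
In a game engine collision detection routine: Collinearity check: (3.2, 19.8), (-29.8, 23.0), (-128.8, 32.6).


Cross product: ((-29.8)-3.2)*(32.6-19.8) - (23-19.8)*((-128.8)-3.2)
= 0

Yes, collinear


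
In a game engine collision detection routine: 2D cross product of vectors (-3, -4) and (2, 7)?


u x v = u_x*v_y - u_y*v_x = (-3)*7 - (-4)*2
= (-21) - (-8) = -13

-13


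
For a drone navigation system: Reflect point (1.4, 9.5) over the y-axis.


Reflection over y-axis: (x,y) -> (-x,y)
(1.4, 9.5) -> (-1.4, 9.5)

(-1.4, 9.5)


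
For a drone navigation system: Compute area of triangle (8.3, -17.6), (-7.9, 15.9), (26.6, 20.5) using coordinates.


Area = |x_A(y_B-y_C) + x_B(y_C-y_A) + x_C(y_A-y_B)|/2
= |(-38.18) + (-300.99) + (-891.1)|/2
= 1230.27/2 = 615.135

615.135


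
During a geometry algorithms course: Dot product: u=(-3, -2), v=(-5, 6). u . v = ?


u . v = u_x*v_x + u_y*v_y = (-3)*(-5) + (-2)*6
= 15 + (-12) = 3

3


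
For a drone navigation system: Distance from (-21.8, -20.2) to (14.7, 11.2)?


dx=36.5, dy=31.4
d^2 = 36.5^2 + 31.4^2 = 2318.21
d = sqrt(2318.21) = 48.1478

48.1478


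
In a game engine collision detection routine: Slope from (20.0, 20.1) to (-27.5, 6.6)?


slope = (y2-y1)/(x2-x1) = (6.6-20.1)/((-27.5)-20) = (-13.5)/(-47.5) = 0.2842

0.2842


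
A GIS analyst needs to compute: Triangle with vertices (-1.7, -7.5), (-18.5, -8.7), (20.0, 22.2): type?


Side lengths squared: AB^2=283.68, BC^2=2437.06, CA^2=1352.98
Sorted: [283.68, 1352.98, 2437.06]
By sides: Scalene, By angles: Obtuse

Scalene, Obtuse


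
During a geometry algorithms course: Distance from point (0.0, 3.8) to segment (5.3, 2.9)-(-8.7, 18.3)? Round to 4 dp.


Project P onto AB: t = 0.2033 (clamped to [0,1])
Closest point on segment: (2.4538, 6.0308)
Distance: 3.3163

3.3163


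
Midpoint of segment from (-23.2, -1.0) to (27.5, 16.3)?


M = (((-23.2)+27.5)/2, ((-1)+16.3)/2)
= (2.15, 7.65)

(2.15, 7.65)


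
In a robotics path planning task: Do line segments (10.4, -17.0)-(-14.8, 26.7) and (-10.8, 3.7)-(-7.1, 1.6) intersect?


Cross products: d1=-32.07, d2=76.7, d3=404.8, d4=296.03
d1*d2 < 0 and d3*d4 < 0? no

No, they don't intersect


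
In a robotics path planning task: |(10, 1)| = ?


|u| = sqrt(10^2 + 1^2) = sqrt(101) = 10.0499

10.0499


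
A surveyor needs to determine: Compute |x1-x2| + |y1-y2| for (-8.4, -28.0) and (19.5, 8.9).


|(-8.4)-19.5| + |(-28)-8.9| = 27.9 + 36.9 = 64.8

64.8


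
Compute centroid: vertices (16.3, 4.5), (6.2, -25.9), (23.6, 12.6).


Centroid = ((x_A+x_B+x_C)/3, (y_A+y_B+y_C)/3)
= ((16.3+6.2+23.6)/3, (4.5+(-25.9)+12.6)/3)
= (15.3667, -2.9333)

(15.3667, -2.9333)


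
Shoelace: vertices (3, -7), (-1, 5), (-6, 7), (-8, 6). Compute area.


Shoelace sum: (3*5 - (-1)*(-7)) + ((-1)*7 - (-6)*5) + ((-6)*6 - (-8)*7) + ((-8)*(-7) - 3*6)
= 89
Area = |89|/2 = 44.5

44.5


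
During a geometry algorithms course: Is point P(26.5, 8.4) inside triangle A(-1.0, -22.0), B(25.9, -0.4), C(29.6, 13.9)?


Cross products: AB x AP = 223.76, BC x BP = 23.98, CA x CP = 57.01
All same sign? yes

Yes, inside


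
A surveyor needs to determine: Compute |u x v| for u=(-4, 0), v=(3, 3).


|u x v| = |(-4)*3 - 0*3|
= |(-12) - 0| = 12

12


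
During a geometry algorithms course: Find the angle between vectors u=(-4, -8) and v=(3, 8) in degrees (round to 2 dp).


u.v = -76, |u| = sqrt(80) = 8.9443, |v| = sqrt(73) = 8.544
cos(theta) = u.v/(|u||v|) = -76/sqrt(5840) = -0.994505
theta = acos(-0.994505) = 173.99 degrees

173.99 degrees


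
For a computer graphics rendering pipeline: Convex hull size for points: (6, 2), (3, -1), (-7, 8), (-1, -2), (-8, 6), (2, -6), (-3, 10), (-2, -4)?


Convex hull vertices (CCW): (-8, 6), (-2, -4), (2, -6), (6, 2), (-3, 10), (-7, 8)
Count = 6

6


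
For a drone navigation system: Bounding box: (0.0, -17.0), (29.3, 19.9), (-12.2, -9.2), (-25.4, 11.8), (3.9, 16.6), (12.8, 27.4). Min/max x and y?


x range: [-25.4, 29.3]
y range: [-17, 27.4]
Bounding box: (-25.4,-17) to (29.3,27.4)

(-25.4,-17) to (29.3,27.4)


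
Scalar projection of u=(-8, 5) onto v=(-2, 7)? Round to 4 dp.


u.v = 51, |v| = sqrt(53) = 7.2801
Scalar projection = u.v / |v| = 51 / sqrt(53) = 7.0054

7.0054


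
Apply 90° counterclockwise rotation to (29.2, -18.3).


90° CCW: (x,y) -> (-y, x)
(29.2,-18.3) -> (18.3, 29.2)

(18.3, 29.2)


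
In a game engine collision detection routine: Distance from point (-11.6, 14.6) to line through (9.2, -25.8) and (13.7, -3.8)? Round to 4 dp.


|cross product| = 639.4
|line direction| = sqrt(504.25) = 22.4555
Distance = 639.4/sqrt(504.25) = 28.4741

28.4741


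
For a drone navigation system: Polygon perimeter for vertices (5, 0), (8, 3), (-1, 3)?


Sides: (5, 0)->(8, 3): sqrt(18) = 4.242641, (8, 3)->(-1, 3): sqrt(81) = 9, (-1, 3)->(5, 0): sqrt(45) = 6.708204
Sum = 19.950845
Perimeter = 19.9508

19.9508


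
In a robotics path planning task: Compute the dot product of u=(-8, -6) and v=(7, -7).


u . v = u_x*v_x + u_y*v_y = (-8)*7 + (-6)*(-7)
= (-56) + 42 = -14

-14


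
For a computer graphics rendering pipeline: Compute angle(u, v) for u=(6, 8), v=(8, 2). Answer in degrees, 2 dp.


u.v = 64, |u| = sqrt(100) = 10, |v| = sqrt(68) = 8.2462
cos(theta) = u.v/(|u||v|) = 64/sqrt(6800) = 0.776114
theta = acos(0.776114) = 39.09 degrees

39.09 degrees


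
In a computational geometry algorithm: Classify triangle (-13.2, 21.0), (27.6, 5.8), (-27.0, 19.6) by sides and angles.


Side lengths squared: AB^2=1895.68, BC^2=3171.6, CA^2=192.4
Sorted: [192.4, 1895.68, 3171.6]
By sides: Scalene, By angles: Obtuse

Scalene, Obtuse


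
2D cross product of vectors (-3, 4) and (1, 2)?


u x v = u_x*v_y - u_y*v_x = (-3)*2 - 4*1
= (-6) - 4 = -10

-10


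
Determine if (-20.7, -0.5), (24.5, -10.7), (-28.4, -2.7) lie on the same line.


Cross product: (24.5-(-20.7))*((-2.7)-(-0.5)) - ((-10.7)-(-0.5))*((-28.4)-(-20.7))
= -177.98

No, not collinear


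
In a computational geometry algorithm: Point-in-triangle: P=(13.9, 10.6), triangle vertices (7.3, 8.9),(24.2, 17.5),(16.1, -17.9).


Cross products: AB x AP = -28.03, BC x BP = -308.73, CA x CP = -191.84
All same sign? yes

Yes, inside


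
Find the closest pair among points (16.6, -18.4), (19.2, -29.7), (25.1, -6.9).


d(P0,P1) = 11.5953, d(P0,P2) = 14.3003, d(P1,P2) = 23.551
Closest: P0 and P1

Closest pair: (16.6, -18.4) and (19.2, -29.7), distance = 11.5953


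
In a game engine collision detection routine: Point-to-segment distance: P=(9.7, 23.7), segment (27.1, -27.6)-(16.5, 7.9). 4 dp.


Project P onto AB: t = 1 (clamped to [0,1])
Closest point on segment: (16.5, 7.9)
Distance: 17.2012

17.2012


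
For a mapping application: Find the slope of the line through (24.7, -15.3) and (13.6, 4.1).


slope = (y2-y1)/(x2-x1) = (4.1-(-15.3))/(13.6-24.7) = 19.4/(-11.1) = -1.7477

-1.7477


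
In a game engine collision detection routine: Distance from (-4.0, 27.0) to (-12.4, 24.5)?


dx=-8.4, dy=-2.5
d^2 = (-8.4)^2 + (-2.5)^2 = 76.81
d = sqrt(76.81) = 8.7641

8.7641


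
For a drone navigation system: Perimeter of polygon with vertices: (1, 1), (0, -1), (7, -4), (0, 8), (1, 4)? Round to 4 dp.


Sides: (1, 1)->(0, -1): sqrt(5) = 2.236068, (0, -1)->(7, -4): sqrt(58) = 7.615773, (7, -4)->(0, 8): sqrt(193) = 13.892444, (0, 8)->(1, 4): sqrt(17) = 4.123106, (1, 4)->(1, 1): sqrt(9) = 3
Sum = 30.867391
Perimeter = 30.8674

30.8674


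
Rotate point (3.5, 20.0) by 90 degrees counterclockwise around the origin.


90° CCW: (x,y) -> (-y, x)
(3.5,20) -> (-20, 3.5)

(-20, 3.5)


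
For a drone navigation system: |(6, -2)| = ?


|u| = sqrt(6^2 + (-2)^2) = sqrt(40) = 6.3246

6.3246


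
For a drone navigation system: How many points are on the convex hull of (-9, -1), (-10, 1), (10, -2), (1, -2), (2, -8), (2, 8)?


Convex hull vertices (CCW): (-10, 1), (-9, -1), (2, -8), (10, -2), (2, 8)
Count = 5

5


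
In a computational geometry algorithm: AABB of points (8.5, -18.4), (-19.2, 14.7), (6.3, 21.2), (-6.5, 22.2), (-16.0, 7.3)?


x range: [-19.2, 8.5]
y range: [-18.4, 22.2]
Bounding box: (-19.2,-18.4) to (8.5,22.2)

(-19.2,-18.4) to (8.5,22.2)


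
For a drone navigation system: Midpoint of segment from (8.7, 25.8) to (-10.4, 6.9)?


M = ((8.7+(-10.4))/2, (25.8+6.9)/2)
= (-0.85, 16.35)

(-0.85, 16.35)


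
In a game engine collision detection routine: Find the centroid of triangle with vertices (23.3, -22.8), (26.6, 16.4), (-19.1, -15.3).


Centroid = ((x_A+x_B+x_C)/3, (y_A+y_B+y_C)/3)
= ((23.3+26.6+(-19.1))/3, ((-22.8)+16.4+(-15.3))/3)
= (10.2667, -7.2333)

(10.2667, -7.2333)


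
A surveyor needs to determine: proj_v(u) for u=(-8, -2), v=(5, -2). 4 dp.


u.v = -36, |v| = sqrt(29) = 5.3852
Scalar projection = u.v / |v| = -36 / sqrt(29) = -6.685

-6.685


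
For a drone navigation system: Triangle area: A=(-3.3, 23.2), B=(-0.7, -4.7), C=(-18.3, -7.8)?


Area = |x_A(y_B-y_C) + x_B(y_C-y_A) + x_C(y_A-y_B)|/2
= |(-10.23) + 21.7 + (-510.57)|/2
= 499.1/2 = 249.55

249.55


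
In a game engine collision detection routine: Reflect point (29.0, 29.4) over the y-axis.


Reflection over y-axis: (x,y) -> (-x,y)
(29, 29.4) -> (-29, 29.4)

(-29, 29.4)


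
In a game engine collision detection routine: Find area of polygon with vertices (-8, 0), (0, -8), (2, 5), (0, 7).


Shoelace sum: ((-8)*(-8) - 0*0) + (0*5 - 2*(-8)) + (2*7 - 0*5) + (0*0 - (-8)*7)
= 150
Area = |150|/2 = 75

75


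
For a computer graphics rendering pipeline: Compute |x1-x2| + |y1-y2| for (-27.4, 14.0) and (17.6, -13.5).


|(-27.4)-17.6| + |14-(-13.5)| = 45 + 27.5 = 72.5

72.5


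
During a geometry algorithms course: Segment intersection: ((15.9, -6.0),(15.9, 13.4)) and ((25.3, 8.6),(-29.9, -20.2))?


Cross products: d1=535.2, d2=-535.68, d3=-182.36, d4=888.52
d1*d2 < 0 and d3*d4 < 0? yes

Yes, they intersect


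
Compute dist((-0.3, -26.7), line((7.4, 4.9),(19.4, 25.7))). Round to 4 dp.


|cross product| = 219.04
|line direction| = sqrt(576.64) = 24.0133
Distance = 219.04/sqrt(576.64) = 9.1216

9.1216


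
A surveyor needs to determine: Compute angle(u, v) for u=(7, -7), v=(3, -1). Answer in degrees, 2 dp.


u.v = 28, |u| = sqrt(98) = 9.8995, |v| = sqrt(10) = 3.1623
cos(theta) = u.v/(|u||v|) = 28/sqrt(980) = 0.894427
theta = acos(0.894427) = 26.57 degrees

26.57 degrees


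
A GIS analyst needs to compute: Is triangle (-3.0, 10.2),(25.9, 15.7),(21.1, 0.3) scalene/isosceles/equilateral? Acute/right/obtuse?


Side lengths squared: AB^2=865.46, BC^2=260.2, CA^2=678.82
Sorted: [260.2, 678.82, 865.46]
By sides: Scalene, By angles: Acute

Scalene, Acute


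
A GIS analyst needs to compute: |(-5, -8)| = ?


|u| = sqrt((-5)^2 + (-8)^2) = sqrt(89) = 9.434

9.434


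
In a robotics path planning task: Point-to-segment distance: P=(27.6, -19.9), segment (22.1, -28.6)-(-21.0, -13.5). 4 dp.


Project P onto AB: t = 0 (clamped to [0,1])
Closest point on segment: (22.1, -28.6)
Distance: 10.2927

10.2927


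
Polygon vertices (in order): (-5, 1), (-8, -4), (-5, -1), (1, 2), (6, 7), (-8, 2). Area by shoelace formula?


Shoelace sum: ((-5)*(-4) - (-8)*1) + ((-8)*(-1) - (-5)*(-4)) + ((-5)*2 - 1*(-1)) + (1*7 - 6*2) + (6*2 - (-8)*7) + ((-8)*1 - (-5)*2)
= 72
Area = |72|/2 = 36

36


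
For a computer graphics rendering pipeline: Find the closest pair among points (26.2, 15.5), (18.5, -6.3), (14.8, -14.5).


d(P0,P1) = 23.1199, d(P0,P2) = 32.093, d(P1,P2) = 8.9961
Closest: P1 and P2

Closest pair: (18.5, -6.3) and (14.8, -14.5), distance = 8.9961


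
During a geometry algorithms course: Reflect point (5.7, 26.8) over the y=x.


Reflection over y=x: (x,y) -> (y,x)
(5.7, 26.8) -> (26.8, 5.7)

(26.8, 5.7)


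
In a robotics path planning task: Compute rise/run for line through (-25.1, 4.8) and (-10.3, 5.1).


slope = (y2-y1)/(x2-x1) = (5.1-4.8)/((-10.3)-(-25.1)) = 0.3/14.8 = 0.0203

0.0203


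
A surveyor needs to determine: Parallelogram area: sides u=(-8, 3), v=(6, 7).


|u x v| = |(-8)*7 - 3*6|
= |(-56) - 18| = 74

74


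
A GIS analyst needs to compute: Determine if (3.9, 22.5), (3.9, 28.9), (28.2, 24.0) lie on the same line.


Cross product: (3.9-3.9)*(24-22.5) - (28.9-22.5)*(28.2-3.9)
= -155.52

No, not collinear


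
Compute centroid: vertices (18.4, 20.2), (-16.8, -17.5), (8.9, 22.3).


Centroid = ((x_A+x_B+x_C)/3, (y_A+y_B+y_C)/3)
= ((18.4+(-16.8)+8.9)/3, (20.2+(-17.5)+22.3)/3)
= (3.5, 8.3333)

(3.5, 8.3333)


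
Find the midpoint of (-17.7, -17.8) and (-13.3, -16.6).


M = (((-17.7)+(-13.3))/2, ((-17.8)+(-16.6))/2)
= (-15.5, -17.2)

(-15.5, -17.2)


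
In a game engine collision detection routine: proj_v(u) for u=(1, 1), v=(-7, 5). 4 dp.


u.v = -2, |v| = sqrt(74) = 8.6023
Scalar projection = u.v / |v| = -2 / sqrt(74) = -0.2325

-0.2325


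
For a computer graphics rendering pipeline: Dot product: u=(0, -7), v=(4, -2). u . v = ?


u . v = u_x*v_x + u_y*v_y = 0*4 + (-7)*(-2)
= 0 + 14 = 14

14


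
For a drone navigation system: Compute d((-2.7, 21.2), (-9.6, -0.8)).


dx=-6.9, dy=-22
d^2 = (-6.9)^2 + (-22)^2 = 531.61
d = sqrt(531.61) = 23.0567

23.0567


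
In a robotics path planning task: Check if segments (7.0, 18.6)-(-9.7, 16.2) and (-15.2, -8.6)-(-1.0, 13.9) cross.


Cross products: d1=-113.26, d2=228.41, d3=400.96, d4=59.29
d1*d2 < 0 and d3*d4 < 0? no

No, they don't intersect


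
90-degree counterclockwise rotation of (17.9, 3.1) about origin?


90° CCW: (x,y) -> (-y, x)
(17.9,3.1) -> (-3.1, 17.9)

(-3.1, 17.9)


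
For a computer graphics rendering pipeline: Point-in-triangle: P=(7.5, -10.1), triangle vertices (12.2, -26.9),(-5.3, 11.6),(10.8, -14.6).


Cross products: AB x AP = -113.05, BC x BP = -14.01, CA x CP = -34.29
All same sign? yes

Yes, inside


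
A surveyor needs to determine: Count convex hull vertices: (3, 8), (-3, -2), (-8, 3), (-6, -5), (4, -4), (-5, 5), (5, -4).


Convex hull vertices (CCW): (-8, 3), (-6, -5), (5, -4), (3, 8), (-5, 5)
Count = 5

5


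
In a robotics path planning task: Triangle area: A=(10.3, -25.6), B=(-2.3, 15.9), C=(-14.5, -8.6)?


Area = |x_A(y_B-y_C) + x_B(y_C-y_A) + x_C(y_A-y_B)|/2
= |252.35 + (-39.1) + 601.75|/2
= 815/2 = 407.5

407.5


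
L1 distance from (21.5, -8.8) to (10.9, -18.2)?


|21.5-10.9| + |(-8.8)-(-18.2)| = 10.6 + 9.4 = 20

20


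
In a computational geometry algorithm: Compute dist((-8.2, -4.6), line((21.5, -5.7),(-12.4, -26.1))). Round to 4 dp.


|cross product| = 643.17
|line direction| = sqrt(1565.37) = 39.5648
Distance = 643.17/sqrt(1565.37) = 16.2561

16.2561


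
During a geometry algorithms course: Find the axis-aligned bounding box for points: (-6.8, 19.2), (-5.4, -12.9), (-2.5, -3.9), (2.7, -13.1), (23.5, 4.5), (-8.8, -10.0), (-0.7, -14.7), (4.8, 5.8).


x range: [-8.8, 23.5]
y range: [-14.7, 19.2]
Bounding box: (-8.8,-14.7) to (23.5,19.2)

(-8.8,-14.7) to (23.5,19.2)


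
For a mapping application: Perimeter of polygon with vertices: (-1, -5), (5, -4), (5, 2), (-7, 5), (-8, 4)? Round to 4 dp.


Sides: (-1, -5)->(5, -4): sqrt(37) = 6.082763, (5, -4)->(5, 2): sqrt(36) = 6, (5, 2)->(-7, 5): sqrt(153) = 12.369317, (-7, 5)->(-8, 4): sqrt(2) = 1.414214, (-8, 4)->(-1, -5): sqrt(130) = 11.401754
Sum = 37.268048
Perimeter = 37.268

37.268


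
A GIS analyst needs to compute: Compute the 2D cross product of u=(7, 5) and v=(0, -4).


u x v = u_x*v_y - u_y*v_x = 7*(-4) - 5*0
= (-28) - 0 = -28

-28


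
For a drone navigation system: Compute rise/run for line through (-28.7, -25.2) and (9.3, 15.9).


slope = (y2-y1)/(x2-x1) = (15.9-(-25.2))/(9.3-(-28.7)) = 41.1/38 = 1.0816

1.0816


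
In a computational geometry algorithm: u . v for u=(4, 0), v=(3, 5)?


u . v = u_x*v_x + u_y*v_y = 4*3 + 0*5
= 12 + 0 = 12

12


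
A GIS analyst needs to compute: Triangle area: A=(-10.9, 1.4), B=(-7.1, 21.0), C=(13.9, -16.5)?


Area = |x_A(y_B-y_C) + x_B(y_C-y_A) + x_C(y_A-y_B)|/2
= |(-408.75) + 127.09 + (-272.44)|/2
= 554.1/2 = 277.05

277.05


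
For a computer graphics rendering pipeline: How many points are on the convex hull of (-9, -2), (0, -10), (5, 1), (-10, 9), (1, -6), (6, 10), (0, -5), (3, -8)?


Convex hull vertices (CCW): (-10, 9), (-9, -2), (0, -10), (3, -8), (5, 1), (6, 10)
Count = 6

6


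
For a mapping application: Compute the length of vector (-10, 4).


|u| = sqrt((-10)^2 + 4^2) = sqrt(116) = 10.7703

10.7703


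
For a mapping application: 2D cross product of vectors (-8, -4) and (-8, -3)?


u x v = u_x*v_y - u_y*v_x = (-8)*(-3) - (-4)*(-8)
= 24 - 32 = -8

-8


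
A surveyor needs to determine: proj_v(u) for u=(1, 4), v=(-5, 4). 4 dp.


u.v = 11, |v| = sqrt(41) = 6.4031
Scalar projection = u.v / |v| = 11 / sqrt(41) = 1.7179

1.7179


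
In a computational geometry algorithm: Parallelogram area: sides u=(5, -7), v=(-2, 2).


|u x v| = |5*2 - (-7)*(-2)|
= |10 - 14| = 4

4


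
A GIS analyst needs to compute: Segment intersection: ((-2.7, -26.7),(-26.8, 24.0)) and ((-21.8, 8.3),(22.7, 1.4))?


Cross products: d1=-1425.71, d2=664.15, d3=124.87, d4=-1964.99
d1*d2 < 0 and d3*d4 < 0? yes

Yes, they intersect


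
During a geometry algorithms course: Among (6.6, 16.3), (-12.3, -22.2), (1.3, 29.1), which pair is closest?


d(P0,P1) = 42.8889, d(P0,P2) = 13.8539, d(P1,P2) = 53.0721
Closest: P0 and P2

Closest pair: (6.6, 16.3) and (1.3, 29.1), distance = 13.8539


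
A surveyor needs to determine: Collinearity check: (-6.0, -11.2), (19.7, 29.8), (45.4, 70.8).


Cross product: (19.7-(-6))*(70.8-(-11.2)) - (29.8-(-11.2))*(45.4-(-6))
= 0

Yes, collinear


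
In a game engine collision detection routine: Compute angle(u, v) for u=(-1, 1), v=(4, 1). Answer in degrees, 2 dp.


u.v = -3, |u| = sqrt(2) = 1.4142, |v| = sqrt(17) = 4.1231
cos(theta) = u.v/(|u||v|) = -3/sqrt(34) = -0.514496
theta = acos(-0.514496) = 120.96 degrees

120.96 degrees


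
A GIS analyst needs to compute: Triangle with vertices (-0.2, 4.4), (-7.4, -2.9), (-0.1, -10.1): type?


Side lengths squared: AB^2=105.13, BC^2=105.13, CA^2=210.26
Sorted: [105.13, 105.13, 210.26]
By sides: Isosceles, By angles: Right

Isosceles, Right


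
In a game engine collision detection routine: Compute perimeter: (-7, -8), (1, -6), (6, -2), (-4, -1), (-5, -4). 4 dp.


Sides: (-7, -8)->(1, -6): sqrt(68) = 8.246211, (1, -6)->(6, -2): sqrt(41) = 6.403124, (6, -2)->(-4, -1): sqrt(101) = 10.049876, (-4, -1)->(-5, -4): sqrt(10) = 3.162278, (-5, -4)->(-7, -8): sqrt(20) = 4.472136
Sum = 32.333625
Perimeter = 32.3336

32.3336


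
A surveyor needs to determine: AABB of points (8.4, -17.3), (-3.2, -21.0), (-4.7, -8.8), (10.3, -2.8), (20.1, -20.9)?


x range: [-4.7, 20.1]
y range: [-21, -2.8]
Bounding box: (-4.7,-21) to (20.1,-2.8)

(-4.7,-21) to (20.1,-2.8)


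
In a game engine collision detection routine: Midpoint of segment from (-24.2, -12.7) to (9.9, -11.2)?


M = (((-24.2)+9.9)/2, ((-12.7)+(-11.2))/2)
= (-7.15, -11.95)

(-7.15, -11.95)


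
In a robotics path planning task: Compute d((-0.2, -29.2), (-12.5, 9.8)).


dx=-12.3, dy=39
d^2 = (-12.3)^2 + 39^2 = 1672.29
d = sqrt(1672.29) = 40.8936

40.8936


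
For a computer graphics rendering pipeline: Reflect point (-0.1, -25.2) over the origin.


Reflection over origin: (x,y) -> (-x,-y)
(-0.1, -25.2) -> (0.1, 25.2)

(0.1, 25.2)


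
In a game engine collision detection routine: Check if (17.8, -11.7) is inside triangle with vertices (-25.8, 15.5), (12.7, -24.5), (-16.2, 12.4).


Cross products: AB x AP = 696.8, BC x BP = -558.11, CA x CP = 125.96
All same sign? no

No, outside


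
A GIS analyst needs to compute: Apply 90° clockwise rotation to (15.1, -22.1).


90° CW: (x,y) -> (y, -x)
(15.1,-22.1) -> (-22.1, -15.1)

(-22.1, -15.1)


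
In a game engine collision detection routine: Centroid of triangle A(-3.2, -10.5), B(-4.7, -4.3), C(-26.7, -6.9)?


Centroid = ((x_A+x_B+x_C)/3, (y_A+y_B+y_C)/3)
= (((-3.2)+(-4.7)+(-26.7))/3, ((-10.5)+(-4.3)+(-6.9))/3)
= (-11.5333, -7.2333)

(-11.5333, -7.2333)


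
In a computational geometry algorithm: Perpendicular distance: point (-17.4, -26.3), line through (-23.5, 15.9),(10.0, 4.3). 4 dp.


|cross product| = 1342.94
|line direction| = sqrt(1256.81) = 35.4515
Distance = 1342.94/sqrt(1256.81) = 37.881

37.881


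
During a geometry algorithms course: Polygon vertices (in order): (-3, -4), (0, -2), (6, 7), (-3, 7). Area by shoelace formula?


Shoelace sum: ((-3)*(-2) - 0*(-4)) + (0*7 - 6*(-2)) + (6*7 - (-3)*7) + ((-3)*(-4) - (-3)*7)
= 114
Area = |114|/2 = 57

57


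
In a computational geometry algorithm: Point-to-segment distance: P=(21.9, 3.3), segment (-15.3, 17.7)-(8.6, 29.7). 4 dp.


Project P onto AB: t = 1 (clamped to [0,1])
Closest point on segment: (8.6, 29.7)
Distance: 29.561

29.561


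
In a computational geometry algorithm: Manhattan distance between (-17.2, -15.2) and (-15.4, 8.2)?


|(-17.2)-(-15.4)| + |(-15.2)-8.2| = 1.8 + 23.4 = 25.2

25.2


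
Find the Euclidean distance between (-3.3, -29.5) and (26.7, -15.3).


dx=30, dy=14.2
d^2 = 30^2 + 14.2^2 = 1101.64
d = sqrt(1101.64) = 33.191

33.191


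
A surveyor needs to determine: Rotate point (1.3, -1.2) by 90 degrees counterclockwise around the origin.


90° CCW: (x,y) -> (-y, x)
(1.3,-1.2) -> (1.2, 1.3)

(1.2, 1.3)


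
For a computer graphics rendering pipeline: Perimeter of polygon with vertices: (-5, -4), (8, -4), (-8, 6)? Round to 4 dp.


Sides: (-5, -4)->(8, -4): sqrt(169) = 13, (8, -4)->(-8, 6): sqrt(356) = 18.867962, (-8, 6)->(-5, -4): sqrt(109) = 10.440307
Sum = 42.308269
Perimeter = 42.3083

42.3083


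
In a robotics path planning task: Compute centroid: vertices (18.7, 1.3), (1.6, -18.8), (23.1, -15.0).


Centroid = ((x_A+x_B+x_C)/3, (y_A+y_B+y_C)/3)
= ((18.7+1.6+23.1)/3, (1.3+(-18.8)+(-15))/3)
= (14.4667, -10.8333)

(14.4667, -10.8333)


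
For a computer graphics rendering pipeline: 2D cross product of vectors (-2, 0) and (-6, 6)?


u x v = u_x*v_y - u_y*v_x = (-2)*6 - 0*(-6)
= (-12) - 0 = -12

-12


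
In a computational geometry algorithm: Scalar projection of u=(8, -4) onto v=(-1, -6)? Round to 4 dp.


u.v = 16, |v| = sqrt(37) = 6.0828
Scalar projection = u.v / |v| = 16 / sqrt(37) = 2.6304

2.6304


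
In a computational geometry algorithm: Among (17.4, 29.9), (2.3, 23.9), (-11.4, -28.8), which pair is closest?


d(P0,P1) = 16.2484, d(P0,P2) = 65.3845, d(P1,P2) = 54.4516
Closest: P0 and P1

Closest pair: (17.4, 29.9) and (2.3, 23.9), distance = 16.2484


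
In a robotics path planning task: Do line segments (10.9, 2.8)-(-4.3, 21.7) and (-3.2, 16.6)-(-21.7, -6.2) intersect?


Cross products: d1=576.78, d2=-119.43, d3=56.73, d4=752.94
d1*d2 < 0 and d3*d4 < 0? no

No, they don't intersect


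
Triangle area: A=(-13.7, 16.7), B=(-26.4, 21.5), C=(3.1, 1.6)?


Area = |x_A(y_B-y_C) + x_B(y_C-y_A) + x_C(y_A-y_B)|/2
= |(-272.63) + 398.64 + (-14.88)|/2
= 111.13/2 = 55.565

55.565


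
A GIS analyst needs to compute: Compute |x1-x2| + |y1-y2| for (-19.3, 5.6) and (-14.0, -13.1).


|(-19.3)-(-14)| + |5.6-(-13.1)| = 5.3 + 18.7 = 24

24


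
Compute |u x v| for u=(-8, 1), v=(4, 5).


|u x v| = |(-8)*5 - 1*4|
= |(-40) - 4| = 44

44


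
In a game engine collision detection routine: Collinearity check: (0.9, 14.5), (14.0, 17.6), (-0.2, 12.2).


Cross product: (14-0.9)*(12.2-14.5) - (17.6-14.5)*((-0.2)-0.9)
= -26.72

No, not collinear


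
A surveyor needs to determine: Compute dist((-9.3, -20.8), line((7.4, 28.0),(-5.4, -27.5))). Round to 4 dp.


|cross product| = 302.21
|line direction| = sqrt(3244.09) = 56.9569
Distance = 302.21/sqrt(3244.09) = 5.3059

5.3059


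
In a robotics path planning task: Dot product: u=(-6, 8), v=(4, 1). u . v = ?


u . v = u_x*v_x + u_y*v_y = (-6)*4 + 8*1
= (-24) + 8 = -16

-16
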